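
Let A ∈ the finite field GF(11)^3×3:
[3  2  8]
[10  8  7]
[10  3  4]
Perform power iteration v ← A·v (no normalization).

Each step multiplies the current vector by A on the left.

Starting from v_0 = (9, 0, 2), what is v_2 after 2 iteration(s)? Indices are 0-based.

v_0 = (9, 0, 2).
v_1 = A·v_0 = (10, 5, 10).
v_2 = A·v_1 = (10, 1, 1).

v_2 = (10, 1, 1)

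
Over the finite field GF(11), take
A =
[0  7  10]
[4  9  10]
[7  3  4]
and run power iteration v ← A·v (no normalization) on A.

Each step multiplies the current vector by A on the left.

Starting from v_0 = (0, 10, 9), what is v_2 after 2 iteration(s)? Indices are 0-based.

v_2 = (6, 5, 10)

v_0 = (0, 10, 9).
v_1 = A·v_0 = (6, 4, 0).
v_2 = A·v_1 = (6, 5, 10).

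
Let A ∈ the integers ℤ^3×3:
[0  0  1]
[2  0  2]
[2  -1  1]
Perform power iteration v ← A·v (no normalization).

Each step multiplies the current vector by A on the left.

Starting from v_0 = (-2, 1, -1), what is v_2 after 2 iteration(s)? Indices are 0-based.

v_2 = (-6, -14, -2)

v_0 = (-2, 1, -1).
v_1 = A·v_0 = (-1, -6, -6).
v_2 = A·v_1 = (-6, -14, -2).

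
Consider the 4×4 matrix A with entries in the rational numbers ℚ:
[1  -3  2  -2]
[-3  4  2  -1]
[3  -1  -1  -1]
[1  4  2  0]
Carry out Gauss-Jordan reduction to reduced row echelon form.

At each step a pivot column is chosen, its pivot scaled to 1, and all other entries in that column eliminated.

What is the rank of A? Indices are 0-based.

[1] R0 /= 1  ⇒  (1, -3, 2, -2)
     R1 -= -3·R0  ⇒  (0, -5, 8, -7)
     R2 -= 3·R0  ⇒  (0, 8, -7, 5)
     R3 -= 1·R0  ⇒  (0, 7, 0, 2)
[2] R1 /= -5  ⇒  (0, 1, -8/5, 7/5)
     R0 -= -3·R1  ⇒  (1, 0, -14/5, 11/5)
     R2 -= 8·R1  ⇒  (0, 0, 29/5, -31/5)
     R3 -= 7·R1  ⇒  (0, 0, 56/5, -39/5)
[3] R2 /= 29/5  ⇒  (0, 0, 1, -31/29)
     R0 -= -14/5·R2  ⇒  (1, 0, 0, -23/29)
     R1 -= -8/5·R2  ⇒  (0, 1, 0, -9/29)
     R3 -= 56/5·R2  ⇒  (0, 0, 0, 121/29)
[4] R3 /= 121/29  ⇒  (0, 0, 0, 1)
     R0 -= -23/29·R3  ⇒  (1, 0, 0, 0)
     R1 -= -9/29·R3  ⇒  (0, 1, 0, 0)
     R2 -= -31/29·R3  ⇒  (0, 0, 1, 0)

rank = 4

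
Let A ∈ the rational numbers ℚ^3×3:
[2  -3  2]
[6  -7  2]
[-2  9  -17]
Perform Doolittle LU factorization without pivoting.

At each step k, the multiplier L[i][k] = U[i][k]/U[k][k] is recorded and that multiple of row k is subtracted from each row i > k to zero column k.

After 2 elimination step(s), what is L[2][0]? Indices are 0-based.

Step 1: pivot at (0,0) is 2.
  row1 ← row1 − (3)·row0  ⇒  L[1][0]=3, U row1=(0, 2, -4)
  row2 ← row2 − (-1)·row0  ⇒  L[2][0]=-1, U row2=(0, 6, -15)
Step 2: pivot at (1,1) is 2.
  row2 ← row2 − (3)·row1  ⇒  L[2][1]=3, U row2=(0, 0, -3)

L[2][0] = -1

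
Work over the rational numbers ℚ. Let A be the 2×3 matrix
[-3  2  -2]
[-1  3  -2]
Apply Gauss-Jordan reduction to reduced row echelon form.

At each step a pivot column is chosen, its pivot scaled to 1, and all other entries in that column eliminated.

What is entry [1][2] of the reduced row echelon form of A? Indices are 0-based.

[1] R0 /= -3  ⇒  (1, -2/3, 2/3)
     R1 -= -1·R0  ⇒  (0, 7/3, -4/3)
[2] R1 /= 7/3  ⇒  (0, 1, -4/7)
     R0 -= -2/3·R1  ⇒  (1, 0, 2/7)

M[1][2] = -4/7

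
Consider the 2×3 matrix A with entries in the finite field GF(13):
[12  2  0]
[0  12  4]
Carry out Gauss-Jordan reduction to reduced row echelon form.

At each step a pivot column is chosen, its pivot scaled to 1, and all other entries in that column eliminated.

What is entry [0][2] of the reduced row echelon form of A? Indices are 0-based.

[1] R0 /= 12  ⇒  (1, 11, 0)
[2] R1 /= 12  ⇒  (0, 1, 9)
     R0 -= 11·R1  ⇒  (1, 0, 5)

M[0][2] = 5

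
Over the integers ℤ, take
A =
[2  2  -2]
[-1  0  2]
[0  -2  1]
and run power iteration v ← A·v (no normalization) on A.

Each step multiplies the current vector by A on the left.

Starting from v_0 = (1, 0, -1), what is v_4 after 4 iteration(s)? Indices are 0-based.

v_0 = (1, 0, -1).
v_1 = A·v_0 = (4, -3, -1).
v_2 = A·v_1 = (4, -6, 5).
v_3 = A·v_2 = (-14, 6, 17).
v_4 = A·v_3 = (-50, 48, 5).

v_4 = (-50, 48, 5)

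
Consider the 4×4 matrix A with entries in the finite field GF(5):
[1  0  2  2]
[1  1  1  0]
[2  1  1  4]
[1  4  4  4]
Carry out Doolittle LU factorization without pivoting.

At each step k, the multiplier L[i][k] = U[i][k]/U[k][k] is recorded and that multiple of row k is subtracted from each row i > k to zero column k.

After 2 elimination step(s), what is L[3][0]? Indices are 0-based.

L[3][0] = 1

Step 1: pivot at (0,0) is 1.
  row1 ← row1 − (1)·row0  ⇒  L[1][0]=1, U row1=(0, 1, 4, 3)
  row2 ← row2 − (2)·row0  ⇒  L[2][0]=2, U row2=(0, 1, 2, 0)
  row3 ← row3 − (1)·row0  ⇒  L[3][0]=1, U row3=(0, 4, 2, 2)
Step 2: pivot at (1,1) is 1.
  row2 ← row2 − (1)·row1  ⇒  L[2][1]=1, U row2=(0, 0, 3, 2)
  row3 ← row3 − (4)·row1  ⇒  L[3][1]=4, U row3=(0, 0, 1, 0)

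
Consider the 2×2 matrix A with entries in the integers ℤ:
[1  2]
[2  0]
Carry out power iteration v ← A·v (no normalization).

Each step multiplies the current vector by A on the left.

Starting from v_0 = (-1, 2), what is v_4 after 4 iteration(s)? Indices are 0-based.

v_0 = (-1, 2).
v_1 = A·v_0 = (3, -2).
v_2 = A·v_1 = (-1, 6).
v_3 = A·v_2 = (11, -2).
v_4 = A·v_3 = (7, 22).

v_4 = (7, 22)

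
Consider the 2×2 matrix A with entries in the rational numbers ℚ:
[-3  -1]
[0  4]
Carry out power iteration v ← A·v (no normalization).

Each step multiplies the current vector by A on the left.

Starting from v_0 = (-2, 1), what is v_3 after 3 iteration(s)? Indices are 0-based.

v_0 = (-2, 1).
v_1 = A·v_0 = (5, 4).
v_2 = A·v_1 = (-19, 16).
v_3 = A·v_2 = (41, 64).

v_3 = (41, 64)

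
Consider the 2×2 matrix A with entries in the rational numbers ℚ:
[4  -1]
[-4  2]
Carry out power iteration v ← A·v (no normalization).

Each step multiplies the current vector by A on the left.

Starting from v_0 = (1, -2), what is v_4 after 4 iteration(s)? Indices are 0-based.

v_4 = (880, -1088)

v_0 = (1, -2).
v_1 = A·v_0 = (6, -8).
v_2 = A·v_1 = (32, -40).
v_3 = A·v_2 = (168, -208).
v_4 = A·v_3 = (880, -1088).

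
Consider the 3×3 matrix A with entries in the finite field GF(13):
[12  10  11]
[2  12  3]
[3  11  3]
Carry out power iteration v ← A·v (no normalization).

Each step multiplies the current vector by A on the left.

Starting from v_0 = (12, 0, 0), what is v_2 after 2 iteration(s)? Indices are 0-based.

v_0 = (12, 0, 0).
v_1 = A·v_0 = (1, 11, 10).
v_2 = A·v_1 = (11, 8, 11).

v_2 = (11, 8, 11)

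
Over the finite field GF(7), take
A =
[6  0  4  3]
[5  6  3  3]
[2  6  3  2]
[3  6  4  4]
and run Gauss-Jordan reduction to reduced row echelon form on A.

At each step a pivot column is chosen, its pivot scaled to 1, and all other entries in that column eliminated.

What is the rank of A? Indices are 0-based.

rank = 4

pivot(0,0)=6: scale R0 → (1, 0, 3, 4)
  clear (1,0): R1 −= (5)R0 → (0, 6, 2, 4)
  clear (2,0): R2 −= (2)R0 → (0, 6, 4, 1)
  clear (3,0): R3 −= (3)R0 → (0, 6, 2, 6)
pivot(1,1)=6: scale R1 → (0, 1, 5, 3)
  clear (2,1): R2 −= (6)R1 → (0, 0, 2, 4)
  clear (3,1): R3 −= (6)R1 → (0, 0, 0, 2)
pivot(2,2)=2: scale R2 → (0, 0, 1, 2)
  clear (0,2): R0 −= (3)R2 → (1, 0, 0, 5)
  clear (1,2): R1 −= (5)R2 → (0, 1, 0, 0)
pivot(3,3)=2: scale R3 → (0, 0, 0, 1)
  clear (0,3): R0 −= (5)R3 → (1, 0, 0, 0)
  clear (2,3): R2 −= (2)R3 → (0, 0, 1, 0)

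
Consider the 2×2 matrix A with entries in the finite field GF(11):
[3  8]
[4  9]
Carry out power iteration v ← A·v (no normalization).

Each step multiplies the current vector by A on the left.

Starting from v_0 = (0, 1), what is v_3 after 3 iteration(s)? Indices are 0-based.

v_0 = (0, 1).
v_1 = A·v_0 = (8, 9).
v_2 = A·v_1 = (8, 3).
v_3 = A·v_2 = (4, 4).

v_3 = (4, 4)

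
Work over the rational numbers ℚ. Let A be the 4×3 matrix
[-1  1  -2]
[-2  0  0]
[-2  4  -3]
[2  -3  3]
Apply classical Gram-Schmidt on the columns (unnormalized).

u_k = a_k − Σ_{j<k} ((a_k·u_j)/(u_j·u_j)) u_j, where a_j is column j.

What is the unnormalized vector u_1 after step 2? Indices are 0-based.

u_1 = (-2/13, -30/13, 22/13, -9/13)

Step 1: u_0 = a_0 = (-1, -2, -2, 2).
Step 2: u_1 = a_1 − (-15/13)·u_0 = (-2/13, -30/13, 22/13, -9/13).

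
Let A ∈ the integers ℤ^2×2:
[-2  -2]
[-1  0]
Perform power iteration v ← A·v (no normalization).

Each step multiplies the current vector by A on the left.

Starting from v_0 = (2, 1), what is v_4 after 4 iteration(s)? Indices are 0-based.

v_4 = (120, 44)

v_0 = (2, 1).
v_1 = A·v_0 = (-6, -2).
v_2 = A·v_1 = (16, 6).
v_3 = A·v_2 = (-44, -16).
v_4 = A·v_3 = (120, 44).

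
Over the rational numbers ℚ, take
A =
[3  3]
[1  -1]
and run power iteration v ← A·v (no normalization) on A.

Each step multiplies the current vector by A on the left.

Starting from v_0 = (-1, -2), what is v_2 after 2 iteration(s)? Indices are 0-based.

v_0 = (-1, -2).
v_1 = A·v_0 = (-9, 1).
v_2 = A·v_1 = (-24, -10).

v_2 = (-24, -10)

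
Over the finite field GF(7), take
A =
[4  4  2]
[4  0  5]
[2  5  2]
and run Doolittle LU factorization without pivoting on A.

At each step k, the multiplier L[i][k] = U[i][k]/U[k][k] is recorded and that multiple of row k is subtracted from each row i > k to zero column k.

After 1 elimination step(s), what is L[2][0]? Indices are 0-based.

k=0: U[0][0]=4
  eliminate (1,0): mult=1, new row 1: (0, 3, 3); set L[1][0]=1
  eliminate (2,0): mult=4, new row 2: (0, 3, 1); set L[2][0]=4

L[2][0] = 4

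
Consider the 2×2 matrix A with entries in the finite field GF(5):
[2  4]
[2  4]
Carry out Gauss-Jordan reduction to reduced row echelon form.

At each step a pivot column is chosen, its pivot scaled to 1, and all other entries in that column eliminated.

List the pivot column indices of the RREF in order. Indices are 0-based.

[1] R0 /= 2  ⇒  (1, 2)
     R1 -= 2·R0  ⇒  (0, 0)
column 1 empty below row 1

pivot columns: 0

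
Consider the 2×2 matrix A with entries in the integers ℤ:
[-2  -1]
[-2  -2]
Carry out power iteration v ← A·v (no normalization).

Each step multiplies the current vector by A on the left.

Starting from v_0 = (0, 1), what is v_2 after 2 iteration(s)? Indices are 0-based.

v_0 = (0, 1).
v_1 = A·v_0 = (-1, -2).
v_2 = A·v_1 = (4, 6).

v_2 = (4, 6)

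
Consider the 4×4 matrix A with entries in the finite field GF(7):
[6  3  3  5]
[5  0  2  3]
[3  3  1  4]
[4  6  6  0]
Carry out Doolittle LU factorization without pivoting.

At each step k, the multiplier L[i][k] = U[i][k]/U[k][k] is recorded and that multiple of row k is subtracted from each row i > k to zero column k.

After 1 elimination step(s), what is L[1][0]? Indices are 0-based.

k=0: U[0][0]=6
  eliminate (1,0): mult=2, new row 1: (0, 1, 3, 0); set L[1][0]=2
  eliminate (2,0): mult=4, new row 2: (0, 5, 3, 5); set L[2][0]=4
  eliminate (3,0): mult=3, new row 3: (0, 4, 4, 6); set L[3][0]=3

L[1][0] = 2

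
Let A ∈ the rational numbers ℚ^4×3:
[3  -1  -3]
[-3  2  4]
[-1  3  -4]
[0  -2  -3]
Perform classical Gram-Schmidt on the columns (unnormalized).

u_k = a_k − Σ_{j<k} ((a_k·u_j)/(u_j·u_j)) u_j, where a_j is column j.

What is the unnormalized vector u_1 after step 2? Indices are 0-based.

Step 1: u_0 = a_0 = (3, -3, -1, 0).
Step 2: u_1 = a_1 − (-12/19)·u_0 = (17/19, 2/19, 45/19, -2).

u_1 = (17/19, 2/19, 45/19, -2)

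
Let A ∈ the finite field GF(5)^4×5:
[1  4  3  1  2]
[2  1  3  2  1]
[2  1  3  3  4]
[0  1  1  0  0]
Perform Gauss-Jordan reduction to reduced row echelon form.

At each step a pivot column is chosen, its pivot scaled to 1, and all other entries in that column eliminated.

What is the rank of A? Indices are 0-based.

pivot(0,0)=1: scale R0 → (1, 4, 3, 1, 2)
  clear (1,0): R1 −= (2)R0 → (0, 3, 2, 0, 2)
  clear (2,0): R2 −= (2)R0 → (0, 3, 2, 1, 0)
pivot(1,1)=3: scale R1 → (0, 1, 4, 0, 4)
  clear (0,1): R0 −= (4)R1 → (1, 0, 2, 1, 1)
  clear (2,1): R2 −= (3)R1 → (0, 0, 0, 1, 3)
  clear (3,1): R3 −= (1)R1 → (0, 0, 2, 0, 1)
pivot(2,2): swap R2↔R3
pivot(2,2)=2: scale R2 → (0, 0, 1, 0, 3)
  clear (0,2): R0 −= (2)R2 → (1, 0, 0, 1, 0)
  clear (1,2): R1 −= (4)R2 → (0, 1, 0, 0, 2)
pivot(3,3)=1: scale R3 → (0, 0, 0, 1, 3)
  clear (0,3): R0 −= (1)R3 → (1, 0, 0, 0, 2)

rank = 4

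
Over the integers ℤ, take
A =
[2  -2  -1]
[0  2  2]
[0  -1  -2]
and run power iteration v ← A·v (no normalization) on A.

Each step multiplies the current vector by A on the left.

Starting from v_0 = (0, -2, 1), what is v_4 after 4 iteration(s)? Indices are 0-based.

v_4 = (60, -8, 4)

v_0 = (0, -2, 1).
v_1 = A·v_0 = (3, -2, 0).
v_2 = A·v_1 = (10, -4, 2).
v_3 = A·v_2 = (26, -4, 0).
v_4 = A·v_3 = (60, -8, 4).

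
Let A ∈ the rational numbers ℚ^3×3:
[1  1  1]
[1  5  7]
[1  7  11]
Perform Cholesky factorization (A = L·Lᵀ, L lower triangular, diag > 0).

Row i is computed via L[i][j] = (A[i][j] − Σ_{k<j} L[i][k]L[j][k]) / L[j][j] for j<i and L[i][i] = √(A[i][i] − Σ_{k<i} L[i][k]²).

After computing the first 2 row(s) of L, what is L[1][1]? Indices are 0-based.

Step 1: L[0][0] = √(1) = 1.
  L[1][0] = (1) / L[0][0] = 1.
Step 2: L[1][1] = √(4) = 2.

L[1][1] = 2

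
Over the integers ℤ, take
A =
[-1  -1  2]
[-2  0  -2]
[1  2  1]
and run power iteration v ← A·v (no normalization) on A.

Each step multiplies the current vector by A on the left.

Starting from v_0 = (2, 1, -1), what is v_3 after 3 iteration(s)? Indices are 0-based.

v_0 = (2, 1, -1).
v_1 = A·v_0 = (-5, -2, 3).
v_2 = A·v_1 = (13, 4, -6).
v_3 = A·v_2 = (-29, -14, 15).

v_3 = (-29, -14, 15)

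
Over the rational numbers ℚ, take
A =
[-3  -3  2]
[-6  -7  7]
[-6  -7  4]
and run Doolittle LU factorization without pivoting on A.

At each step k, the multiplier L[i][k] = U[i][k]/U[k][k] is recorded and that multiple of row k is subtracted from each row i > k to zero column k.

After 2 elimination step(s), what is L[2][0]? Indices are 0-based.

k=0: U[0][0]=-3
  eliminate (1,0): mult=2, new row 1: (0, -1, 3); set L[1][0]=2
  eliminate (2,0): mult=2, new row 2: (0, -1, 0); set L[2][0]=2
k=1: U[1][1]=-1
  eliminate (2,1): mult=1, new row 2: (0, 0, -3); set L[2][1]=1

L[2][0] = 2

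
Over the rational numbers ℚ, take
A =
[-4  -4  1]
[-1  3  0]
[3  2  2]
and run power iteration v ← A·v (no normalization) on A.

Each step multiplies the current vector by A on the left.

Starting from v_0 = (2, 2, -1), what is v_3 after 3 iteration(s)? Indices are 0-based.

v_3 = (-383, 27, 184)

v_0 = (2, 2, -1).
v_1 = A·v_0 = (-17, 4, 8).
v_2 = A·v_1 = (60, 29, -27).
v_3 = A·v_2 = (-383, 27, 184).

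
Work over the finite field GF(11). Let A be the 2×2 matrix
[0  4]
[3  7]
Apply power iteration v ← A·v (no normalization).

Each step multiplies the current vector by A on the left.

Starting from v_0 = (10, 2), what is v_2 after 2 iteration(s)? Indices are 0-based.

v_0 = (10, 2).
v_1 = A·v_0 = (8, 0).
v_2 = A·v_1 = (0, 2).

v_2 = (0, 2)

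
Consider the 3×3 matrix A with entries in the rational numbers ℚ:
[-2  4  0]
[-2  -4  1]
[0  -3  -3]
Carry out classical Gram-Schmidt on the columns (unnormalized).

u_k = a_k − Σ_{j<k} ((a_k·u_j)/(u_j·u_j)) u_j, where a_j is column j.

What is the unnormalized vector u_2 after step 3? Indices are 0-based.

u_2 = (-81/82, 81/82, -108/41)

Step 1: u_0 = a_0 = (-2, -2, 0).
Step 2: u_1 = a_1 − (0)·u_0 = (4, -4, -3).
Step 3: u_2 = a_2 − (-1/4)·u_0 − (5/41)·u_1 = (-81/82, 81/82, -108/41).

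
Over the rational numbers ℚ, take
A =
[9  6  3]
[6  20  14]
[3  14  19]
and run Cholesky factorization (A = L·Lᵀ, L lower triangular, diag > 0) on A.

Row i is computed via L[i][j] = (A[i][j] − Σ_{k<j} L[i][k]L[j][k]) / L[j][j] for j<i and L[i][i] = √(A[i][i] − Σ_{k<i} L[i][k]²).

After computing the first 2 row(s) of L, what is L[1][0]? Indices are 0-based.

Step 1: L[0][0] = √(9) = 3.
  L[1][0] = (6) / L[0][0] = 2.
Step 2: L[1][1] = √(16) = 4.

L[1][0] = 2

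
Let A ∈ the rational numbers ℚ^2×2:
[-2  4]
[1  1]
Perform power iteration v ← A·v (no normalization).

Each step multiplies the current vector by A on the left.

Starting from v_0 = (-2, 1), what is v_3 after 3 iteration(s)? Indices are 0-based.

v_0 = (-2, 1).
v_1 = A·v_0 = (8, -1).
v_2 = A·v_1 = (-20, 7).
v_3 = A·v_2 = (68, -13).

v_3 = (68, -13)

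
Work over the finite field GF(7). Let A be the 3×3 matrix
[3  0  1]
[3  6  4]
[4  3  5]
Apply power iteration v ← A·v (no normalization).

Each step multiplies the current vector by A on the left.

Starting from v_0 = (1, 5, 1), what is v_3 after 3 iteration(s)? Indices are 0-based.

v_0 = (1, 5, 1).
v_1 = A·v_0 = (4, 2, 3).
v_2 = A·v_1 = (1, 1, 2).
v_3 = A·v_2 = (5, 3, 3).

v_3 = (5, 3, 3)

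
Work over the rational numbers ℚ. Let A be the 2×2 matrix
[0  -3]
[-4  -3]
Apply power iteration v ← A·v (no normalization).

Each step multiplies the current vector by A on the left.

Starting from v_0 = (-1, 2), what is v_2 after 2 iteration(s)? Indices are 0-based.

v_2 = (6, 30)

v_0 = (-1, 2).
v_1 = A·v_0 = (-6, -2).
v_2 = A·v_1 = (6, 30).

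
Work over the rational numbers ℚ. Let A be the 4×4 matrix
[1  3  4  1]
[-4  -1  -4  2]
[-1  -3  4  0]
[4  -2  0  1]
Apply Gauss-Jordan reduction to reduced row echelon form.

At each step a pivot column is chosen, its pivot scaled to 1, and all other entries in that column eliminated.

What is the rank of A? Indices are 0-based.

pivot(0,0)=1: scale R0 → (1, 3, 4, 1)
  clear (1,0): R1 −= (-4)R0 → (0, 11, 12, 6)
  clear (2,0): R2 −= (-1)R0 → (0, 0, 8, 1)
  clear (3,0): R3 −= (4)R0 → (0, -14, -16, -3)
pivot(1,1)=11: scale R1 → (0, 1, 12/11, 6/11)
  clear (0,1): R0 −= (3)R1 → (1, 0, 8/11, -7/11)
  clear (3,1): R3 −= (-14)R1 → (0, 0, -8/11, 51/11)
pivot(2,2)=8: scale R2 → (0, 0, 1, 1/8)
  clear (0,2): R0 −= (8/11)R2 → (1, 0, 0, -8/11)
  clear (1,2): R1 −= (12/11)R2 → (0, 1, 0, 9/22)
  clear (3,2): R3 −= (-8/11)R2 → (0, 0, 0, 52/11)
pivot(3,3)=52/11: scale R3 → (0, 0, 0, 1)
  clear (0,3): R0 −= (-8/11)R3 → (1, 0, 0, 0)
  clear (1,3): R1 −= (9/22)R3 → (0, 1, 0, 0)
  clear (2,3): R2 −= (1/8)R3 → (0, 0, 1, 0)

rank = 4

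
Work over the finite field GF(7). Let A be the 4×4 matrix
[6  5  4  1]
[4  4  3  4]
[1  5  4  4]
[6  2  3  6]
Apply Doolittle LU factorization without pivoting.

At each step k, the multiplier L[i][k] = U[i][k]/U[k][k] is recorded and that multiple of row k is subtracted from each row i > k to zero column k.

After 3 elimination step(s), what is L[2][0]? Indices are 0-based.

Step 1: pivot at (0,0) is 6.
  row1 ← row1 − (3)·row0  ⇒  L[1][0]=3, U row1=(0, 3, 5, 1)
  row2 ← row2 − (6)·row0  ⇒  L[2][0]=6, U row2=(0, 3, 1, 5)
  row3 ← row3 − (1)·row0  ⇒  L[3][0]=1, U row3=(0, 4, 6, 5)
Step 2: pivot at (1,1) is 3.
  row2 ← row2 − (1)·row1  ⇒  L[2][1]=1, U row2=(0, 0, 3, 4)
  row3 ← row3 − (6)·row1  ⇒  L[3][1]=6, U row3=(0, 0, 4, 6)
Step 3: pivot at (2,2) is 3.
  row3 ← row3 − (6)·row2  ⇒  L[3][2]=6, U row3=(0, 0, 0, 3)

L[2][0] = 6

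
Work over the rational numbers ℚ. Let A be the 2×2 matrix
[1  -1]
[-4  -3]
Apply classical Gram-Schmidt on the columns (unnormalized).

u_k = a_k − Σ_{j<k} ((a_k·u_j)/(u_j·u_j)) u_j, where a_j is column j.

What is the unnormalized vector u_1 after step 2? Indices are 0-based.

u_1 = (-28/17, -7/17)

Step 1: u_0 = a_0 = (1, -4).
Step 2: u_1 = a_1 − (11/17)·u_0 = (-28/17, -7/17).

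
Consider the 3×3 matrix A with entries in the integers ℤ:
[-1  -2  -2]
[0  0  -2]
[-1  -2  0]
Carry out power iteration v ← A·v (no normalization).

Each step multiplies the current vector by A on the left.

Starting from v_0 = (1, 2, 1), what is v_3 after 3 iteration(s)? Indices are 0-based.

v_0 = (1, 2, 1).
v_1 = A·v_0 = (-7, -2, -5).
v_2 = A·v_1 = (21, 10, 11).
v_3 = A·v_2 = (-63, -22, -41).

v_3 = (-63, -22, -41)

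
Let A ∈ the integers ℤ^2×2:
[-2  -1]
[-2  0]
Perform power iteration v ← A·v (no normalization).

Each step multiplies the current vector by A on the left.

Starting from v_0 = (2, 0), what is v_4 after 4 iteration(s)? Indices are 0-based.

v_4 = (88, 64)

v_0 = (2, 0).
v_1 = A·v_0 = (-4, -4).
v_2 = A·v_1 = (12, 8).
v_3 = A·v_2 = (-32, -24).
v_4 = A·v_3 = (88, 64).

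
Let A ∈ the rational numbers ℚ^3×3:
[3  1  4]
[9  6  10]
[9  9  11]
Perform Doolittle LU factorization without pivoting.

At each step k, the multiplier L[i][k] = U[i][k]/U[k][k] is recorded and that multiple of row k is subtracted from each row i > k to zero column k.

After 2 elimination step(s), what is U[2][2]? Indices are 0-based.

U[2][2] = 3

k=0: U[0][0]=3
  eliminate (1,0): mult=3, new row 1: (0, 3, -2); set L[1][0]=3
  eliminate (2,0): mult=3, new row 2: (0, 6, -1); set L[2][0]=3
k=1: U[1][1]=3
  eliminate (2,1): mult=2, new row 2: (0, 0, 3); set L[2][1]=2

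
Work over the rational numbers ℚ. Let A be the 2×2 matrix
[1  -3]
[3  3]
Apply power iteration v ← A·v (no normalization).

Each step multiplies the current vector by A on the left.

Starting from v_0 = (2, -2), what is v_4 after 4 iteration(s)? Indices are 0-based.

v_0 = (2, -2).
v_1 = A·v_0 = (8, 0).
v_2 = A·v_1 = (8, 24).
v_3 = A·v_2 = (-64, 96).
v_4 = A·v_3 = (-352, 96).

v_4 = (-352, 96)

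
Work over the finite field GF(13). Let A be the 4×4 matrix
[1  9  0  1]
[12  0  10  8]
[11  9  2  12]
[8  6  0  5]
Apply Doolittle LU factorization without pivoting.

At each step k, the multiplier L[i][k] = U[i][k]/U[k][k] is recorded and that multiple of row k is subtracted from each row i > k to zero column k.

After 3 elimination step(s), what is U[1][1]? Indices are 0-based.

U[1][1] = 9

[col 0] pivot 1
  R1 -= 12*R0 → (0, 9, 10, 9)  (L[1][0] := 12)
  R2 -= 11*R0 → (0, 1, 2, 1)  (L[2][0] := 11)
  R3 -= 8*R0 → (0, 12, 0, 10)  (L[3][0] := 8)
[col 1] pivot 9
  R2 -= 3*R1 → (0, 0, 11, 0)  (L[2][1] := 3)
  R3 -= 10*R1 → (0, 0, 4, 11)  (L[3][1] := 10)
[col 2] pivot 11
  R3 -= 11*R2 → (0, 0, 0, 11)  (L[3][2] := 11)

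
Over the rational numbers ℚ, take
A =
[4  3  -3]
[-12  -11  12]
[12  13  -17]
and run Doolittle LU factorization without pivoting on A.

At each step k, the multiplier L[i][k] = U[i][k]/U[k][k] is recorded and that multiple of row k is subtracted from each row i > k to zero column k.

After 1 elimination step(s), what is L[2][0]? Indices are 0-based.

k=0: U[0][0]=4
  eliminate (1,0): mult=-3, new row 1: (0, -2, 3); set L[1][0]=-3
  eliminate (2,0): mult=3, new row 2: (0, 4, -8); set L[2][0]=3

L[2][0] = 3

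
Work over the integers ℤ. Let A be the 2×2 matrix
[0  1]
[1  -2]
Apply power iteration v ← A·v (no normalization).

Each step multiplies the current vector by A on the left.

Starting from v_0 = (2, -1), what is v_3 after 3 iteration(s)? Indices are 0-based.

v_3 = (-9, 22)

v_0 = (2, -1).
v_1 = A·v_0 = (-1, 4).
v_2 = A·v_1 = (4, -9).
v_3 = A·v_2 = (-9, 22).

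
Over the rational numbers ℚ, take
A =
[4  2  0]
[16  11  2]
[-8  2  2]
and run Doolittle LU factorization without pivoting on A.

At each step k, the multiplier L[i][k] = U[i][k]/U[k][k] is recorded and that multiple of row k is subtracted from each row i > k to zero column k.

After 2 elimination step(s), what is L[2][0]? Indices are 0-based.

k=0: U[0][0]=4
  eliminate (1,0): mult=4, new row 1: (0, 3, 2); set L[1][0]=4
  eliminate (2,0): mult=-2, new row 2: (0, 6, 2); set L[2][0]=-2
k=1: U[1][1]=3
  eliminate (2,1): mult=2, new row 2: (0, 0, -2); set L[2][1]=2

L[2][0] = -2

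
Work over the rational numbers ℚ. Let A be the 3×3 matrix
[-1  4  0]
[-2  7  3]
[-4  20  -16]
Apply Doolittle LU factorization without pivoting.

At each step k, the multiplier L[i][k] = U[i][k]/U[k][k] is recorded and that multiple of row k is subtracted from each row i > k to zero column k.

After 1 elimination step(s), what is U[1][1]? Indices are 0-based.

[col 0] pivot -1
  R1 -= 2*R0 → (0, -1, 3)  (L[1][0] := 2)
  R2 -= 4*R0 → (0, 4, -16)  (L[2][0] := 4)

U[1][1] = -1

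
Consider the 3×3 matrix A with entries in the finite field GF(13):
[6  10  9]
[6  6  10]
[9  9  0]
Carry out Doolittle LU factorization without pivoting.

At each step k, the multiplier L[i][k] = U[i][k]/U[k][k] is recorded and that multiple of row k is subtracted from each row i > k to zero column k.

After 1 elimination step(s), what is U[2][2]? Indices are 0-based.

U[2][2] = 6

k=0: U[0][0]=6
  eliminate (1,0): mult=1, new row 1: (0, 9, 1); set L[1][0]=1
  eliminate (2,0): mult=8, new row 2: (0, 7, 6); set L[2][0]=8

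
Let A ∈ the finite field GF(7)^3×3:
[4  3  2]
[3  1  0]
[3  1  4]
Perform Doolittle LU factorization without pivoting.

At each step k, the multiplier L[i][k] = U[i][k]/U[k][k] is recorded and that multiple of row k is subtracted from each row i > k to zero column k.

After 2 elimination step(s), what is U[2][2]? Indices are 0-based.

k=0: U[0][0]=4
  eliminate (1,0): mult=6, new row 1: (0, 4, 2); set L[1][0]=6
  eliminate (2,0): mult=6, new row 2: (0, 4, 6); set L[2][0]=6
k=1: U[1][1]=4
  eliminate (2,1): mult=1, new row 2: (0, 0, 4); set L[2][1]=1

U[2][2] = 4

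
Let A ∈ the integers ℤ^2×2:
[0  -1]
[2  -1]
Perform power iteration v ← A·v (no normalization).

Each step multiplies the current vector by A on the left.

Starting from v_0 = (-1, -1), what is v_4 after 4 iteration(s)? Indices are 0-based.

v_0 = (-1, -1).
v_1 = A·v_0 = (1, -1).
v_2 = A·v_1 = (1, 3).
v_3 = A·v_2 = (-3, -1).
v_4 = A·v_3 = (1, -5).

v_4 = (1, -5)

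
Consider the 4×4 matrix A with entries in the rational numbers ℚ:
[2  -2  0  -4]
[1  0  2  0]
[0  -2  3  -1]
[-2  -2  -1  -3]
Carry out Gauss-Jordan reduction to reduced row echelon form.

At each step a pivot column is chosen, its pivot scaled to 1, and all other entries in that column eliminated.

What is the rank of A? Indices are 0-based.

rank = 4

[1] R0 /= 2  ⇒  (1, -1, 0, -2)
     R1 -= 1·R0  ⇒  (0, 1, 2, 2)
     R3 -= -2·R0  ⇒  (0, -4, -1, -7)
[2] R1 /= 1  ⇒  (0, 1, 2, 2)
     R0 -= -1·R1  ⇒  (1, 0, 2, 0)
     R2 -= -2·R1  ⇒  (0, 0, 7, 3)
     R3 -= -4·R1  ⇒  (0, 0, 7, 1)
[3] R2 /= 7  ⇒  (0, 0, 1, 3/7)
     R0 -= 2·R2  ⇒  (1, 0, 0, -6/7)
     R1 -= 2·R2  ⇒  (0, 1, 0, 8/7)
     R3 -= 7·R2  ⇒  (0, 0, 0, -2)
[4] R3 /= -2  ⇒  (0, 0, 0, 1)
     R0 -= -6/7·R3  ⇒  (1, 0, 0, 0)
     R1 -= 8/7·R3  ⇒  (0, 1, 0, 0)
     R2 -= 3/7·R3  ⇒  (0, 0, 1, 0)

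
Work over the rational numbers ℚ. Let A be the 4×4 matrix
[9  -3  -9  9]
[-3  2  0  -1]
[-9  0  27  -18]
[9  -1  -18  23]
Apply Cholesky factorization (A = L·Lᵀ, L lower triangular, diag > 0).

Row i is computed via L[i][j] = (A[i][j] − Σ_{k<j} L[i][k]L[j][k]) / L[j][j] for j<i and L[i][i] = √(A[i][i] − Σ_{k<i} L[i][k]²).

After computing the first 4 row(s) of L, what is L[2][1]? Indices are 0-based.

L[2][1] = -3

Step 1: L[0][0] = √(9) = 3.
  L[1][0] = (-3) / L[0][0] = -1.
Step 2: L[1][1] = √(1) = 1.
  L[2][0] = (-9) / L[0][0] = -3.
  L[2][1] = (-3) / L[1][1] = -3.
Step 3: L[2][2] = √(9) = 3.
  L[3][0] = (9) / L[0][0] = 3.
  L[3][1] = (2) / L[1][1] = 2.
  L[3][2] = (-3) / L[2][2] = -1.
Step 4: L[3][3] = √(9) = 3.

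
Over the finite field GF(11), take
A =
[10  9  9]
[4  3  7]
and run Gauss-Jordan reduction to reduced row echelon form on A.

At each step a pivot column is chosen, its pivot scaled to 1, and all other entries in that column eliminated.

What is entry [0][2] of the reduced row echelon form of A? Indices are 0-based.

[1] R0 /= 10  ⇒  (1, 2, 2)
     R1 -= 4·R0  ⇒  (0, 6, 10)
[2] R1 /= 6  ⇒  (0, 1, 9)
     R0 -= 2·R1  ⇒  (1, 0, 6)

M[0][2] = 6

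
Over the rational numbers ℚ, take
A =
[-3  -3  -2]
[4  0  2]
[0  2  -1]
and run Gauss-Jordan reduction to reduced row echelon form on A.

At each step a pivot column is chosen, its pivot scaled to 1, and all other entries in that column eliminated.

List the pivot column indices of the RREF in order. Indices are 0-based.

pivot columns: 0, 1, 2

step 1: normalize row 0 (÷-3) = (1, 1, 2/3)
  row 1: subtract 4×row0 = (0, -4, -2/3)
step 2: normalize row 1 (÷-4) = (0, 1, 1/6)
  row 0: subtract 1×row1 = (1, 0, 1/2)
  row 2: subtract 2×row1 = (0, 0, -4/3)
step 3: normalize row 2 (÷-4/3) = (0, 0, 1)
  row 0: subtract 1/2×row2 = (1, 0, 0)
  row 1: subtract 1/6×row2 = (0, 1, 0)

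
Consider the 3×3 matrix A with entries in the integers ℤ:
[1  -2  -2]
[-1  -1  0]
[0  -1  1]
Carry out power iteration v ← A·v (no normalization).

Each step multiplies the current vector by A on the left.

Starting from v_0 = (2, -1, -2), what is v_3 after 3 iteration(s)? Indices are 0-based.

v_0 = (2, -1, -2).
v_1 = A·v_0 = (8, -1, -1).
v_2 = A·v_1 = (12, -7, 0).
v_3 = A·v_2 = (26, -5, 7).

v_3 = (26, -5, 7)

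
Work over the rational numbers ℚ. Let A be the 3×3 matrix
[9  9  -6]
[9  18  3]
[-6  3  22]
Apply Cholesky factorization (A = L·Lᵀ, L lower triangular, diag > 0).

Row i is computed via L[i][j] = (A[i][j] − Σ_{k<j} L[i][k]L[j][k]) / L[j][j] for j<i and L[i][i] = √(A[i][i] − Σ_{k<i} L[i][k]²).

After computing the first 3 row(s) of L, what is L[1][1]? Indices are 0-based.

L[1][1] = 3

Step 1: L[0][0] = √(9) = 3.
  L[1][0] = (9) / L[0][0] = 3.
Step 2: L[1][1] = √(9) = 3.
  L[2][0] = (-6) / L[0][0] = -2.
  L[2][1] = (9) / L[1][1] = 3.
Step 3: L[2][2] = √(9) = 3.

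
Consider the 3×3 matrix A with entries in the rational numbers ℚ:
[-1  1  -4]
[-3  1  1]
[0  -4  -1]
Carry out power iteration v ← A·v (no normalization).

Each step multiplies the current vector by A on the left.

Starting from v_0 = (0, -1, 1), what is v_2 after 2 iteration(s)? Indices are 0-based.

v_0 = (0, -1, 1).
v_1 = A·v_0 = (-5, 0, 3).
v_2 = A·v_1 = (-7, 18, -3).

v_2 = (-7, 18, -3)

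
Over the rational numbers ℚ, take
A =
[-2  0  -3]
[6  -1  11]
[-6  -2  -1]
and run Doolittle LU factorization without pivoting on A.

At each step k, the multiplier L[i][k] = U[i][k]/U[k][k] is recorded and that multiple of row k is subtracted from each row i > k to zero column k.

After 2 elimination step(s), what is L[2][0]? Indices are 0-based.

k=0: U[0][0]=-2
  eliminate (1,0): mult=-3, new row 1: (0, -1, 2); set L[1][0]=-3
  eliminate (2,0): mult=3, new row 2: (0, -2, 8); set L[2][0]=3
k=1: U[1][1]=-1
  eliminate (2,1): mult=2, new row 2: (0, 0, 4); set L[2][1]=2

L[2][0] = 3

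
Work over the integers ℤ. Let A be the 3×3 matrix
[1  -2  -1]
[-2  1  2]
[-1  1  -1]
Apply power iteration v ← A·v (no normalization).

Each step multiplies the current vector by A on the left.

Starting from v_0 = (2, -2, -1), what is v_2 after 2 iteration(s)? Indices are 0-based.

v_0 = (2, -2, -1).
v_1 = A·v_0 = (7, -8, -3).
v_2 = A·v_1 = (26, -28, -12).

v_2 = (26, -28, -12)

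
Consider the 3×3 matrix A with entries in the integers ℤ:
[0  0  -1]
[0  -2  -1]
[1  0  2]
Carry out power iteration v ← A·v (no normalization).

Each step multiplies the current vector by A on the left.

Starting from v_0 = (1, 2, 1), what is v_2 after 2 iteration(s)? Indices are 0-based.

v_2 = (-3, 7, 5)

v_0 = (1, 2, 1).
v_1 = A·v_0 = (-1, -5, 3).
v_2 = A·v_1 = (-3, 7, 5).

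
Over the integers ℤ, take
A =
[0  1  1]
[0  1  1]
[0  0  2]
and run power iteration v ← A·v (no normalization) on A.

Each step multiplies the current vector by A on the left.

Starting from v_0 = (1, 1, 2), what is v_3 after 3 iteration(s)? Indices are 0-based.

v_3 = (15, 15, 16)

v_0 = (1, 1, 2).
v_1 = A·v_0 = (3, 3, 4).
v_2 = A·v_1 = (7, 7, 8).
v_3 = A·v_2 = (15, 15, 16).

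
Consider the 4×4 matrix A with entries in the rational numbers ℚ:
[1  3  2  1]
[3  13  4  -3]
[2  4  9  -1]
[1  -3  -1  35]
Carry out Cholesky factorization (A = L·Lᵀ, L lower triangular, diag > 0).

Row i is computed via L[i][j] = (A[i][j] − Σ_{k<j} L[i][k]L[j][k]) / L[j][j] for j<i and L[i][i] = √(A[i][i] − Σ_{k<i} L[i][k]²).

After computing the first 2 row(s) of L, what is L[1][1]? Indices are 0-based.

Step 1: L[0][0] = √(1) = 1.
  L[1][0] = (3) / L[0][0] = 3.
Step 2: L[1][1] = √(4) = 2.

L[1][1] = 2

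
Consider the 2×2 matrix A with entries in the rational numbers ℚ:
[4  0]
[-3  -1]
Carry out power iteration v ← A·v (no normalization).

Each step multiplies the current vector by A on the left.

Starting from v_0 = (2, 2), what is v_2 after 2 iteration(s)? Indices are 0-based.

v_2 = (32, -16)

v_0 = (2, 2).
v_1 = A·v_0 = (8, -8).
v_2 = A·v_1 = (32, -16).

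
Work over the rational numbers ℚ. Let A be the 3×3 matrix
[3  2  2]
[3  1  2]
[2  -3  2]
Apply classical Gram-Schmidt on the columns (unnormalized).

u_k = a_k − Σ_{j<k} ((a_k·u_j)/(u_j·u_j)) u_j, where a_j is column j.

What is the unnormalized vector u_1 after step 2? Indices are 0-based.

Step 1: u_0 = a_0 = (3, 3, 2).
Step 2: u_1 = a_1 − (3/22)·u_0 = (35/22, 13/22, -36/11).

u_1 = (35/22, 13/22, -36/11)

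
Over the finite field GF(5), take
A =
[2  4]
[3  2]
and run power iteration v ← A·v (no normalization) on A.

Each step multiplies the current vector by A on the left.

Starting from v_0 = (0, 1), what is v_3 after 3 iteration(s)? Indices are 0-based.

v_0 = (0, 1).
v_1 = A·v_0 = (4, 2).
v_2 = A·v_1 = (1, 1).
v_3 = A·v_2 = (1, 0).

v_3 = (1, 0)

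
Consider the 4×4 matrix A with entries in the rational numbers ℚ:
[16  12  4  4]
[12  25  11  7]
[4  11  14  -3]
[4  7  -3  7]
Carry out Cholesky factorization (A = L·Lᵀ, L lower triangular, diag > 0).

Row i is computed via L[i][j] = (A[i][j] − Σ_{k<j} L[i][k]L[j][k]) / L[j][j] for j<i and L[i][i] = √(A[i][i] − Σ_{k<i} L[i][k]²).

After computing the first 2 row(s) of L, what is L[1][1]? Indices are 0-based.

Step 1: L[0][0] = √(16) = 4.
  L[1][0] = (12) / L[0][0] = 3.
Step 2: L[1][1] = √(16) = 4.

L[1][1] = 4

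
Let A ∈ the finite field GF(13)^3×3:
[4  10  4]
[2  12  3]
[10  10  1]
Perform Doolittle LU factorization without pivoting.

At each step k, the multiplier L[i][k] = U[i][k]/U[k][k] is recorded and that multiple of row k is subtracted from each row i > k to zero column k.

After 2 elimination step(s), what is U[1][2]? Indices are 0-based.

U[1][2] = 1

k=0: U[0][0]=4
  eliminate (1,0): mult=7, new row 1: (0, 7, 1); set L[1][0]=7
  eliminate (2,0): mult=9, new row 2: (0, 11, 4); set L[2][0]=9
k=1: U[1][1]=7
  eliminate (2,1): mult=9, new row 2: (0, 0, 8); set L[2][1]=9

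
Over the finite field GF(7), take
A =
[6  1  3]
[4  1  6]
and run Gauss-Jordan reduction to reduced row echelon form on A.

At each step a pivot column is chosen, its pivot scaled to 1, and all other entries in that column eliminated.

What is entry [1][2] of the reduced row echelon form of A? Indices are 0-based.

M[1][2] = 5

pivot(0,0)=6: scale R0 → (1, 6, 4)
  clear (1,0): R1 −= (4)R0 → (0, 5, 4)
pivot(1,1)=5: scale R1 → (0, 1, 5)
  clear (0,1): R0 −= (6)R1 → (1, 0, 2)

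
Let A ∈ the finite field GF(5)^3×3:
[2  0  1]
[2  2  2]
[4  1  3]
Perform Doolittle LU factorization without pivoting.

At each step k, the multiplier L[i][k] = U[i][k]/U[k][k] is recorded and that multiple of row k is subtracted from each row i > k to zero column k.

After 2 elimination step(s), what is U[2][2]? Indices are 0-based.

U[2][2] = 3

[col 0] pivot 2
  R1 -= 1*R0 → (0, 2, 1)  (L[1][0] := 1)
  R2 -= 2*R0 → (0, 1, 1)  (L[2][0] := 2)
[col 1] pivot 2
  R2 -= 3*R1 → (0, 0, 3)  (L[2][1] := 3)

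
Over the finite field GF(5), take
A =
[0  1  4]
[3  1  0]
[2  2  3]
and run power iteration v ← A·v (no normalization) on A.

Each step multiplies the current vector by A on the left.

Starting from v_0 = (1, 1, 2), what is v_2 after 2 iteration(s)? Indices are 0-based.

v_0 = (1, 1, 2).
v_1 = A·v_0 = (4, 4, 0).
v_2 = A·v_1 = (4, 1, 1).

v_2 = (4, 1, 1)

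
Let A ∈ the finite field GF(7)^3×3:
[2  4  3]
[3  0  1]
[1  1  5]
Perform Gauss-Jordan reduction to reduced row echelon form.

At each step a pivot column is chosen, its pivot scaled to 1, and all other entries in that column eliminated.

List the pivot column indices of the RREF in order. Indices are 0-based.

pivot columns: 0, 1

pivot(0,0)=2: scale R0 → (1, 2, 5)
  clear (1,0): R1 −= (3)R0 → (0, 1, 0)
  clear (2,0): R2 −= (1)R0 → (0, 6, 0)
pivot(1,1)=1: scale R1 → (0, 1, 0)
  clear (0,1): R0 −= (2)R1 → (1, 0, 5)
  clear (2,1): R2 −= (6)R1 → (0, 0, 0)
col 2: no nonzero at/below row 2; advance.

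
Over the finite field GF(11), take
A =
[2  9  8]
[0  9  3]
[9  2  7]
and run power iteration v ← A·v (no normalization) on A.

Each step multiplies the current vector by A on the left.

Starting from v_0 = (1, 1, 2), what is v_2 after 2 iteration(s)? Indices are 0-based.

v_2 = (4, 1, 8)

v_0 = (1, 1, 2).
v_1 = A·v_0 = (5, 4, 3).
v_2 = A·v_1 = (4, 1, 8).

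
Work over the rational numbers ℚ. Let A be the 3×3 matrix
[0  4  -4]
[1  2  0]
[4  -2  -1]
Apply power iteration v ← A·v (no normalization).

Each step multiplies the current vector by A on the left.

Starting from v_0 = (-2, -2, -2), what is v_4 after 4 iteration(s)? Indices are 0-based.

v_0 = (-2, -2, -2).
v_1 = A·v_0 = (0, -6, -2).
v_2 = A·v_1 = (-16, -12, 14).
v_3 = A·v_2 = (-104, -40, -54).
v_4 = A·v_3 = (56, -184, -282).

v_4 = (56, -184, -282)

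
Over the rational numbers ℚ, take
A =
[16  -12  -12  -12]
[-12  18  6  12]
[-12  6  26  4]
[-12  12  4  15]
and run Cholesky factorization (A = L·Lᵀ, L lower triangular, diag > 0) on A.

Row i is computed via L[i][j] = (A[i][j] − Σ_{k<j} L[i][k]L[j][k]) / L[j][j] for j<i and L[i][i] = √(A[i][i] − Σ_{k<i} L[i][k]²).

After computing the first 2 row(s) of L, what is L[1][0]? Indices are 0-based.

Step 1: L[0][0] = √(16) = 4.
  L[1][0] = (-12) / L[0][0] = -3.
Step 2: L[1][1] = √(9) = 3.

L[1][0] = -3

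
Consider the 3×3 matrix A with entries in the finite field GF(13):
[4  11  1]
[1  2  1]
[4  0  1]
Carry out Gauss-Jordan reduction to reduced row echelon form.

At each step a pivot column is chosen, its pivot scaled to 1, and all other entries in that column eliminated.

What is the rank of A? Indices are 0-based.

rank = 3

[1] R0 /= 4  ⇒  (1, 6, 10)
     R1 -= 1·R0  ⇒  (0, 9, 4)
     R2 -= 4·R0  ⇒  (0, 2, 0)
[2] R1 /= 9  ⇒  (0, 1, 12)
     R0 -= 6·R1  ⇒  (1, 0, 3)
     R2 -= 2·R1  ⇒  (0, 0, 2)
[3] R2 /= 2  ⇒  (0, 0, 1)
     R0 -= 3·R2  ⇒  (1, 0, 0)
     R1 -= 12·R2  ⇒  (0, 1, 0)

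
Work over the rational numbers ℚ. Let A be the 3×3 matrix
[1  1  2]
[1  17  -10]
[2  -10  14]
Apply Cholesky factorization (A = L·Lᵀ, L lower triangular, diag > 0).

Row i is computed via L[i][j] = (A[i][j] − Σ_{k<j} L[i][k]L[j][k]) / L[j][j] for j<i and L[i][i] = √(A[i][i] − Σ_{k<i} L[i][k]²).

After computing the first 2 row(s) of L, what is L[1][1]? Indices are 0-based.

L[1][1] = 4

Step 1: L[0][0] = √(1) = 1.
  L[1][0] = (1) / L[0][0] = 1.
Step 2: L[1][1] = √(16) = 4.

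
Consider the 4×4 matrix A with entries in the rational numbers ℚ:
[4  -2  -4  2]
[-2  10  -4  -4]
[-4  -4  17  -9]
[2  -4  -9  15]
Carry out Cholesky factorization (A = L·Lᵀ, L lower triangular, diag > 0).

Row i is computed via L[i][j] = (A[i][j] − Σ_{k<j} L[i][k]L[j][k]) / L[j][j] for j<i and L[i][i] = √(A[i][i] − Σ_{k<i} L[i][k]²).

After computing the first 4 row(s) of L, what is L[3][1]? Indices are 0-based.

L[3][1] = -1

Step 1: L[0][0] = √(4) = 2.
  L[1][0] = (-2) / L[0][0] = -1.
Step 2: L[1][1] = √(9) = 3.
  L[2][0] = (-4) / L[0][0] = -2.
  L[2][1] = (-6) / L[1][1] = -2.
Step 3: L[2][2] = √(9) = 3.
  L[3][0] = (2) / L[0][0] = 1.
  L[3][1] = (-3) / L[1][1] = -1.
  L[3][2] = (-9) / L[2][2] = -3.
Step 4: L[3][3] = √(4) = 2.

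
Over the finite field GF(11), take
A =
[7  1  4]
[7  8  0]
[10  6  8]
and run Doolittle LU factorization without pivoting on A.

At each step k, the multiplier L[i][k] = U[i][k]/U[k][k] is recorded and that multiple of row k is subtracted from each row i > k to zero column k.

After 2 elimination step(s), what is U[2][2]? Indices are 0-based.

U[2][2] = 4

Step 1: pivot at (0,0) is 7.
  row1 ← row1 − (1)·row0  ⇒  L[1][0]=1, U row1=(0, 7, 7)
  row2 ← row2 − (3)·row0  ⇒  L[2][0]=3, U row2=(0, 3, 7)
Step 2: pivot at (1,1) is 7.
  row2 ← row2 − (2)·row1  ⇒  L[2][1]=2, U row2=(0, 0, 4)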